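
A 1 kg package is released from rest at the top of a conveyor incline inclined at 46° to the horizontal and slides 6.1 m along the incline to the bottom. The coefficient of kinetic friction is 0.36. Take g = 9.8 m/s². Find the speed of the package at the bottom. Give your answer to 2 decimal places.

7.49 m/s

The weight component along the incline is mg sin 46° = 7.050 N and the normal force is N = mg cos 46° = 6.808 N.
Friction up the slope is f = μN = 0.36 × 6.808 = 2.451 N, so the net downslope force is 7.050 − 2.451 = 4.599 N and a = 4.599 / 1 = 4.5990 m/s².
Starting from rest over a distance of 6.1 m, v² = 2aL = 2 × 4.5990 × 6.1 = 56.1078, so v = 7.4905 m/s.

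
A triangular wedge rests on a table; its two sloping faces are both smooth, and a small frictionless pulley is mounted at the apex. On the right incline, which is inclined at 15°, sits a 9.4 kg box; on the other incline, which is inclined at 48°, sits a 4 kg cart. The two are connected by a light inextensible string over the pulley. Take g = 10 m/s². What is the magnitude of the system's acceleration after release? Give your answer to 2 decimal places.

0.40 m/s²

Resolve each weight along its own incline: the 9.4 kg mass has component 9.4 × 10 × sin 15° = 24.329 N down its slope, and the 4 kg mass has 4 × 10 × sin 48° = 29.726 N down its slope.
The 4 kg side's 29.726 N exceeds the other side's 24.329 N, so that mass slides down and the 9.4 kg mass slides up. Taking that direction as positive, Newton's second law for the whole system gives 29.726 − 24.329 = (9.4 + 4) a, so a = 5.397 / 13.4 = 0.4028 m/s².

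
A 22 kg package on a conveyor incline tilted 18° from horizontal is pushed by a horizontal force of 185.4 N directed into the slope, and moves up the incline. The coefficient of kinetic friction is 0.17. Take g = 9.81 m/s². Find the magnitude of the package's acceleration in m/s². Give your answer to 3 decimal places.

The horizontal push has components F cos 18° = 185.4 × 0.9511 = 176.334 N up the incline and F sin 18° = 185.4 × 0.3090 = 57.289 N pressing into the surface.
The normal force is therefore N = mg cos 18° + F sin 18° = 205.266 + 57.289 = 262.555 N, and kinetic friction down the slope is μN = 0.17 × 262.555 = 44.634 N.
Along the incline: F cos 18° − mg sin 18° − μN = ma, so 176.334 − 66.688 − 44.634 = 22 a, giving a = 2.9551 m/s².

2.955 m/s²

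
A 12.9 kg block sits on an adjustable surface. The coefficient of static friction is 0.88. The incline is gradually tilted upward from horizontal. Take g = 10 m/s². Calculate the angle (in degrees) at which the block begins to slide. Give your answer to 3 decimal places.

41.348°

At the threshold of sliding, static friction is at its maximum μ_s N and exactly balances the weight component along the incline: mg sin θ = μ_s mg cos θ.
Hence tan θ = μ_s = 0.88, so θ = arctan(0.88) = 41.3478°.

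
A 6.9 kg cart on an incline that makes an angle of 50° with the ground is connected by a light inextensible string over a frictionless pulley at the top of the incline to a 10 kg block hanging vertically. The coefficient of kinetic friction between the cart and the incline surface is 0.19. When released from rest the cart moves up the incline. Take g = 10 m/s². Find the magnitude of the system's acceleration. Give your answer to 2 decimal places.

2.29 m/s²

For the cart on the incline: the weight component along the slope is m₁g sin 50° = 6.9 × 10 × 0.7660 = 52.854 N and the normal force is N = m₁g cos 50° = 44.352 N.
Kinetic friction opposes the cart's motion up the incline: f = μN = 0.19 × 44.352 = 8.427 N acting down the slope.
Newton's second law for the cart (up-slope positive): T − 52.854 − 8.427 = 6.9 a. For the hanging block (downward positive): 10 × 10 − T = 10 a.
Adding the two equations eliminates T: 38.719 = 16.9 a, so a = 2.2911 m/s².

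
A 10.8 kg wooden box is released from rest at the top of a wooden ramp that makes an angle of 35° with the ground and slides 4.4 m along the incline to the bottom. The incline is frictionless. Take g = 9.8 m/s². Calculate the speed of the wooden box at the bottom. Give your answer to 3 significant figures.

7.03 m/s

The weight component along the incline is mg sin 35° = 60.707 N and the normal force is N = mg cos 35° = 86.699 N.
With no friction, a = g sin 35° = 5.6210 m/s².
Starting from rest over a distance of 4.4 m, v² = 2aL = 2 × 5.6210 × 4.4 = 49.4648, so v = 7.0331 m/s.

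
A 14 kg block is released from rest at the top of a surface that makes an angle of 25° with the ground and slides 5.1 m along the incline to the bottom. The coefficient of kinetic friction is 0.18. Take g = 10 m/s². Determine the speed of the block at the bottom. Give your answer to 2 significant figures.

5.1 m/s

The weight component along the incline is mg sin 25° = 59.167 N and the normal force is N = mg cos 25° = 126.883 N.
Friction up the slope is f = μN = 0.18 × 126.883 = 22.839 N, so the net downslope force is 59.167 − 22.839 = 36.328 N and a = 36.328 / 14 = 2.5949 m/s².
Starting from rest over a distance of 5.1 m, v² = 2aL = 2 × 2.5949 × 5.1 = 26.4680, so v = 5.1447 m/s.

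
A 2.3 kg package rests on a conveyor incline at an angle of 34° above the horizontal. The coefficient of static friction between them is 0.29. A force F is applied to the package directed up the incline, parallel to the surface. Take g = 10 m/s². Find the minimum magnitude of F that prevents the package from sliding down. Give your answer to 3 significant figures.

The normal force is N = mg cos 34° = 19.068 N. With F at its minimum the package is on the verge of sliding down, so static friction is at its maximum μ_s N = 0.29 × 19.068 = 5.530 N and acts up the slope.
Equilibrium along the incline: F + μ_s N = mg sin 34°, so F = 12.861 − 5.530 = 7.331 N.

7.33 N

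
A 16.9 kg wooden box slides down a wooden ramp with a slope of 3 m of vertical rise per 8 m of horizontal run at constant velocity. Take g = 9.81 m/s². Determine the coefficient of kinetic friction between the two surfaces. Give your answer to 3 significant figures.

0.375

At constant velocity the net force along the incline is zero: mg sin 20.56° = μ mg cos 20.56°.
So μ = tan 20.56° = 0.3511 / 0.9363 = 0.3750.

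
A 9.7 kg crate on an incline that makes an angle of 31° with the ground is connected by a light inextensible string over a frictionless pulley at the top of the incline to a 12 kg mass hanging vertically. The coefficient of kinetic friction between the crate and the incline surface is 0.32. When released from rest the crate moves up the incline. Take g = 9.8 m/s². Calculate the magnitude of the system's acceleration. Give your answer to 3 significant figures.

For the crate on the incline: the weight component along the slope is m₁g sin 31° = 9.7 × 9.8 × 0.5150 = 48.956 N and the normal force is N = m₁g cos 31° = 81.482 N.
Kinetic friction opposes the crate's motion up the incline: f = μN = 0.32 × 81.482 = 26.074 N acting down the slope.
Newton's second law for the crate (up-slope positive): T − 48.956 − 26.074 = 9.7 a. For the hanging mass (downward positive): 12 × 9.8 − T = 12 a.
Adding the two equations eliminates T: 42.570 = 21.7 a, so a = 1.9618 m/s².

1.96 m/s²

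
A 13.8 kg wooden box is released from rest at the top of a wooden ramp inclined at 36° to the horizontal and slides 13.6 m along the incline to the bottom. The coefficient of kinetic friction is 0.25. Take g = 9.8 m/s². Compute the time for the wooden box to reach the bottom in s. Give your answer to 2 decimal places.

2.68 s

The weight component along the incline is mg sin 36° = 79.492 N and the normal force is N = mg cos 36° = 109.411 N.
Friction up the slope is f = μN = 0.25 × 109.411 = 27.353 N, so the net downslope force is 79.492 − 27.353 = 52.139 N and a = 52.139 / 13.8 = 3.7782 m/s².
Starting from rest, L = ½at², so t = √(2L/a) = √(2 × 13.6 / 3.7782) = 2.6831 s.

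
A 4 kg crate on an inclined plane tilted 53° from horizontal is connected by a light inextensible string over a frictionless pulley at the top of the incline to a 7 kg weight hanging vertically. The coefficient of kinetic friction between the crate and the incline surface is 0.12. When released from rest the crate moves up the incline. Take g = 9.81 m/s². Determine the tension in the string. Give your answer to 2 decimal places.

For the crate on the incline: the weight component along the slope is m₁g sin 53° = 4 × 9.81 × 0.7986 = 31.337 N and the normal force is N = m₁g cos 53° = 23.615 N.
Kinetic friction opposes the crate's motion up the incline: f = μN = 0.12 × 23.615 = 2.834 N acting down the slope.
Newton's second law for the crate (up-slope positive): T − 31.337 − 2.834 = 4 a. For the hanging weight (downward positive): 7 × 9.81 − T = 7 a.
Adding the two equations eliminates T: 34.499 = 11 a, so a = 3.1363 m/s².
Then from the hanging weight's equation, T = 7 × (9.81 − 3.1363) = 46.716 N.

46.72 N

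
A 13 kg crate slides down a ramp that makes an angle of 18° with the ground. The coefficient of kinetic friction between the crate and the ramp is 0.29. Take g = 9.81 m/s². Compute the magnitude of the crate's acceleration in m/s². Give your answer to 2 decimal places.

Resolving the weight along the incline: the component pulling the crate down the slope is mg sin 18° = 13 × 9.81 × 0.3090 = 39.407 N, and the normal force is N = mg cos 18° = 13 × 9.81 × 0.9511 = 121.294 N.
Kinetic friction acts up the slope with magnitude f = μN = 0.29 × 121.294 = 35.175 N.
Net force along the incline is 39.407 − 35.175 = 4.232 N, so a = 4.232 / 13 = 0.3255 m/s².

0.33 m/s²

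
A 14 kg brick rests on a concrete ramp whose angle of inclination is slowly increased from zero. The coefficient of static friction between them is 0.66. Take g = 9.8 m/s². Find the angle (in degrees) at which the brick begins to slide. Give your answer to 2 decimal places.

At the threshold of sliding, static friction is at its maximum μ_s N and exactly balances the weight component along the incline: mg sin θ = μ_s mg cos θ.
Hence tan θ = μ_s = 0.66, so θ = arctan(0.66) = 33.4248°.

33.42°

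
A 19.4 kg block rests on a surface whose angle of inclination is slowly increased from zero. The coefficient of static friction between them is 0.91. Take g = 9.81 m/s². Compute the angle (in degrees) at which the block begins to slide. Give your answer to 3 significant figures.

At the threshold of sliding, static friction is at its maximum μ_s N and exactly balances the weight component along the incline: mg sin θ = μ_s mg cos θ.
Hence tan θ = μ_s = 0.91, so θ = arctan(0.91) = 42.3022°.

42.3°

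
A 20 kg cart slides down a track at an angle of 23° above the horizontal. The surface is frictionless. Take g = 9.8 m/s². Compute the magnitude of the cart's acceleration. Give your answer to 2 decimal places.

Resolving the weight along the incline: the component pulling the cart down the slope is mg sin 23° = 20 × 9.8 × 0.3907 = 76.577 N, and the normal force is N = mg cos 23° = 20 × 9.8 × 0.9205 = 180.418 N.
With no friction the net force along the incline is 76.577 N, so a = g sin 23° = 76.577 / 20 = 3.8289 m/s².

3.83 m/s²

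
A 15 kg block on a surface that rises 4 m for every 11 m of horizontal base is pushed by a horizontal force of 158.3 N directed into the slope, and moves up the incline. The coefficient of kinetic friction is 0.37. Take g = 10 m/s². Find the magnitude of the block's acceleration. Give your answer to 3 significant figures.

The horizontal push has components F cos 19.98° = 158.3 × 0.9398 = 148.770 N up the incline and F sin 19.98° = 158.3 × 0.3417 = 54.091 N pressing into the surface.
The normal force is therefore N = mg cos 19.98° + F sin 19.98° = 140.970 + 54.091 = 195.061 N, and kinetic friction down the slope is μN = 0.37 × 195.061 = 72.173 N.
Along the incline: F cos 19.98° − mg sin 19.98° − μN = ma, so 148.770 − 51.255 − 72.173 = 15 a, giving a = 1.6895 m/s².

1.69 m/s²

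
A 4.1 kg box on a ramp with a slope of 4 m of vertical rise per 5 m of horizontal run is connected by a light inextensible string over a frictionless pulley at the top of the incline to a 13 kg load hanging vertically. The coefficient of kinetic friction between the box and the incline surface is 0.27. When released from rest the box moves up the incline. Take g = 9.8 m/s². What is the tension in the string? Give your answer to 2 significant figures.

56 N

For the box on the incline: the weight component along the slope is m₁g sin 38.66° = 4.1 × 9.8 × 0.6247 = 25.100 N and the normal force is N = m₁g cos 38.66° = 31.375 N.
Kinetic friction opposes the box's motion up the incline: f = μN = 0.27 × 31.375 = 8.471 N acting down the slope.
Newton's second law for the box (up-slope positive): T − 25.100 − 8.471 = 4.1 a. For the hanging load (downward positive): 13 × 9.8 − T = 13 a.
Adding the two equations eliminates T: 93.829 = 17.1 a, so a = 5.4871 m/s².
Then from the hanging load's equation, T = 13 × (9.8 − 5.4871) = 56.068 N.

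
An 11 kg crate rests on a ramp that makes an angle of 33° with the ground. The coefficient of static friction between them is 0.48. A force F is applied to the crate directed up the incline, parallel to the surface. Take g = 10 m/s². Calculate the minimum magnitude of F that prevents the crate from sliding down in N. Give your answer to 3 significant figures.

15.6 N

The normal force is N = mg cos 33° = 92.254 N. With F at its minimum the crate is on the verge of sliding down, so static friction is at its maximum μ_s N = 0.48 × 92.254 = 44.282 N and acts up the slope.
Equilibrium along the incline: F + μ_s N = mg sin 33°, so F = 59.910 − 44.282 = 15.628 N.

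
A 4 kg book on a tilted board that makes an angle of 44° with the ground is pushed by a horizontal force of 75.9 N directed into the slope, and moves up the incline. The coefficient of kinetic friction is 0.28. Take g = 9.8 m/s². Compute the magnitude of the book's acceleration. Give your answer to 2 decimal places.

The horizontal push has components F cos 44° = 75.9 × 0.7193 = 54.595 N up the incline and F sin 44° = 75.9 × 0.6947 = 52.728 N pressing into the surface.
The normal force is therefore N = mg cos 44° + F sin 44° = 28.197 + 52.728 = 80.925 N, and kinetic friction down the slope is μN = 0.28 × 80.925 = 22.659 N.
Along the incline: F cos 44° − mg sin 44° − μN = ma, so 54.595 − 27.232 − 22.659 = 4 a, giving a = 1.1760 m/s².

1.18 m/s²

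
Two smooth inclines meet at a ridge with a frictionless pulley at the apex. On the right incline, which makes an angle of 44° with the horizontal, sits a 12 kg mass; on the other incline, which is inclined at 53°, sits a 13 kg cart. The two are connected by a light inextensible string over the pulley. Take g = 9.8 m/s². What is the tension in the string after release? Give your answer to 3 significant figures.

91.3 N

Resolve each weight along its own incline: the 12 kg mass has component 12 × 9.8 × sin 44° = 81.692 N down its slope, and the 13 kg mass has 13 × 9.8 × sin 53° = 101.746 N down its slope.
The 13 kg side's 101.746 N exceeds the other side's 81.692 N, so that mass slides down and the 12 kg mass slides up. Taking that direction as positive, Newton's second law for the whole system gives 101.746 − 81.692 = (12 + 13) a, so a = 20.054 / 25 = 0.8022 m/s².
For the 12 kg mass (up-slope positive): T − 81.692 = 12 × 0.8022, so T = 91.318 N.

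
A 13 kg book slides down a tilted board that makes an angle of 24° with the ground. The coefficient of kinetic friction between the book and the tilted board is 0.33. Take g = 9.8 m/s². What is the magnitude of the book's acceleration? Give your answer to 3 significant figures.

1.03 m/s²

Resolving the weight along the incline: the component pulling the book down the slope is mg sin 24° = 13 × 9.8 × 0.4067 = 51.814 N, and the normal force is N = mg cos 24° = 13 × 9.8 × 0.9135 = 116.380 N.
Kinetic friction acts up the slope with magnitude f = μN = 0.33 × 116.380 = 38.405 N.
Net force along the incline is 51.814 − 38.405 = 13.409 N, so a = 13.409 / 13 = 1.0315 m/s².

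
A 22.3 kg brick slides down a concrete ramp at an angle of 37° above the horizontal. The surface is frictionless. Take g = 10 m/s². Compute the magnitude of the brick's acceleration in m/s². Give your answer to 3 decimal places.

6.018 m/s²

Resolving the weight along the incline: the component pulling the brick down the slope is mg sin 37° = 22.3 × 10 × 0.6018 = 134.201 N, and the normal force is N = mg cos 37° = 22.3 × 10 × 0.7986 = 178.088 N.
With no friction the net force along the incline is 134.201 N, so a = g sin 37° = 134.201 / 22.3 = 6.0180 m/s².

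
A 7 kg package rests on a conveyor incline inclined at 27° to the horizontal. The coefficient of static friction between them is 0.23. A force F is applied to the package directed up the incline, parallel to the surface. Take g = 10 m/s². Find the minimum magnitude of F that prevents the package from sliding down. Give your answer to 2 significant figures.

17 N

The normal force is N = mg cos 27° = 62.370 N. With F at its minimum the package is on the verge of sliding down, so static friction is at its maximum μ_s N = 0.23 × 62.370 = 14.345 N and acts up the slope.
Equilibrium along the incline: F + μ_s N = mg sin 27°, so F = 31.779 − 14.345 = 17.434 N.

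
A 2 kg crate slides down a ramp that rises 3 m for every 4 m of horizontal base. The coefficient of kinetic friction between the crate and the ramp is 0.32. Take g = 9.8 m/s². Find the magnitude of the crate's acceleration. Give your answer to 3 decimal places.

Resolving the weight along the incline: the component pulling the crate down the slope is mg sin 36.87° = 2 × 9.8 × 0.6000 = 11.760 N, and the normal force is N = mg cos 36.87° = 2 × 9.8 × 0.8000 = 15.680 N.
Kinetic friction acts up the slope with magnitude f = μN = 0.32 × 15.680 = 5.018 N.
Net force along the incline is 11.760 − 5.018 = 6.742 N, so a = 6.742 / 2 = 3.3710 m/s².

3.371 m/s²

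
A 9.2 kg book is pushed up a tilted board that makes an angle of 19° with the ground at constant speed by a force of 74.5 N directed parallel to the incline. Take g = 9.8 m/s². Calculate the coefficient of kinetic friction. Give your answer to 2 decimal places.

0.53

At constant speed ΣF = 0 along the incline. The applied 74.5 N acts up the slope; the weight component mg sin 19° = 29.353 N and kinetic friction μN both act down the slope.
So 74.5 = 29.353 + μ × 85.248, giving μ = (74.5 − 29.353) / 85.248 = 0.5296.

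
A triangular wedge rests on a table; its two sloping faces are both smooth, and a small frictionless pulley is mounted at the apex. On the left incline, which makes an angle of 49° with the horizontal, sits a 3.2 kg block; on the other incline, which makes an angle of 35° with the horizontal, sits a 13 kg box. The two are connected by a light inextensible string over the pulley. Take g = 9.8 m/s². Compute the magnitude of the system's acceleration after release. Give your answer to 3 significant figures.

Resolve each weight along its own incline: the 3.2 kg mass has component 3.2 × 9.8 × sin 49° = 23.668 N down its slope, and the 13 kg mass has 13 × 9.8 × sin 35° = 73.074 N down its slope.
The 13 kg side's 73.074 N exceeds the other side's 23.668 N, so that mass slides down and the 3.2 kg mass slides up. Taking that direction as positive, Newton's second law for the whole system gives 73.074 − 23.668 = (3.2 + 13) a, so a = 49.406 / 16.2 = 3.0498 m/s².

3.05 m/s²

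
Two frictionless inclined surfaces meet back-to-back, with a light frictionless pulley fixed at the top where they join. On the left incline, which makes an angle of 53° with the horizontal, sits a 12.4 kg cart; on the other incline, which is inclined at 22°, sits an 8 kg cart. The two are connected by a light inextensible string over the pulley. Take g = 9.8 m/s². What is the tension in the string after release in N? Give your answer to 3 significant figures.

55.9 N

Resolve each weight along its own incline: the 12.4 kg mass has component 12.4 × 9.8 × sin 53° = 97.050 N down its slope, and the 8 kg mass has 8 × 9.8 × sin 22° = 29.369 N down its slope.
The 12.4 kg side's 97.050 N exceeds the other side's 29.369 N, so that mass slides down and the 8 kg mass slides up. Taking that direction as positive, Newton's second law for the whole system gives 97.050 − 29.369 = (12.4 + 8) a, so a = 67.681 / 20.4 = 3.3177 m/s².
For the 8 kg mass (up-slope positive): T − 29.369 = 8 × 3.3177, so T = 55.911 N.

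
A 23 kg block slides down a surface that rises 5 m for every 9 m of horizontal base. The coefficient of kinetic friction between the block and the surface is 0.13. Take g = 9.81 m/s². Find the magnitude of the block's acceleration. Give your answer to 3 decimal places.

3.649 m/s²

Resolving the weight along the incline: the component pulling the block down the slope is mg sin 29.05° = 23 × 9.81 × 0.4856 = 109.566 N, and the normal force is N = mg cos 29.05° = 23 × 9.81 × 0.8742 = 197.246 N.
Kinetic friction acts up the slope with magnitude f = μN = 0.13 × 197.246 = 25.642 N.
Net force along the incline is 109.566 − 25.642 = 83.924 N, so a = 83.924 / 23 = 3.6489 m/s².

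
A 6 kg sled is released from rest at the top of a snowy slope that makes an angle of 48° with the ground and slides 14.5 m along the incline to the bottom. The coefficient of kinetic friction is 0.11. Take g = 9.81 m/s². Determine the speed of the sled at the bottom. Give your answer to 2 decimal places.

The weight component along the incline is mg sin 48° = 43.742 N and the normal force is N = mg cos 48° = 39.385 N.
Friction up the slope is f = μN = 0.11 × 39.385 = 4.332 N, so the net downslope force is 43.742 − 4.332 = 39.410 N and a = 39.410 / 6 = 6.5683 m/s².
Starting from rest over a distance of 14.5 m, v² = 2aL = 2 × 6.5683 × 14.5 = 190.4807, so v = 13.8015 m/s.

13.80 m/s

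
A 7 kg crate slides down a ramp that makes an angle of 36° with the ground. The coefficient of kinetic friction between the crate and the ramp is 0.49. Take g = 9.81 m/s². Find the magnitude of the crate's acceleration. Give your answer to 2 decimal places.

Resolving the weight along the incline: the component pulling the crate down the slope is mg sin 36° = 7 × 9.81 × 0.5878 = 40.364 N, and the normal force is N = mg cos 36° = 7 × 9.81 × 0.8090 = 55.554 N.
Kinetic friction acts up the slope with magnitude f = μN = 0.49 × 55.554 = 27.221 N.
Net force along the incline is 40.364 − 27.221 = 13.143 N, so a = 13.143 / 7 = 1.8776 m/s².

1.88 m/s²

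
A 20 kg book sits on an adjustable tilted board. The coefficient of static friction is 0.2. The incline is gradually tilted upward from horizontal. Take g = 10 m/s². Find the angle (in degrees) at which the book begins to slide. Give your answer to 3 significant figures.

At the threshold of sliding, static friction is at its maximum μ_s N and exactly balances the weight component along the incline: mg sin θ = μ_s mg cos θ.
Hence tan θ = μ_s = 0.2, so θ = arctan(0.2) = 11.3099°.

11.3°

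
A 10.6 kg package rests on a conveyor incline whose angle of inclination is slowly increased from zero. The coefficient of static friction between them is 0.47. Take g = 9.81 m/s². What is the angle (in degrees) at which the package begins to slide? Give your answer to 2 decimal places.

25.17°

At the threshold of sliding, static friction is at its maximum μ_s N and exactly balances the weight component along the incline: mg sin θ = μ_s mg cos θ.
Hence tan θ = μ_s = 0.47, so θ = arctan(0.47) = 25.1735°.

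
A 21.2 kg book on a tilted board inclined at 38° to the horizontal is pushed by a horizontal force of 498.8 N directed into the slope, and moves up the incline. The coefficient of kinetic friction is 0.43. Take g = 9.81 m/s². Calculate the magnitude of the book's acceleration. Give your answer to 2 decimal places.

2.95 m/s²

The horizontal push has components F cos 38° = 498.8 × 0.7880 = 393.054 N up the incline and F sin 38° = 498.8 × 0.6157 = 307.111 N pressing into the surface.
The normal force is therefore N = mg cos 38° + F sin 38° = 163.882 + 307.111 = 470.993 N, and kinetic friction down the slope is μN = 0.43 × 470.993 = 202.527 N.
Along the incline: F cos 38° − mg sin 38° − μN = ma, so 393.054 − 128.048 − 202.527 = 21.2 a, giving a = 2.9471 m/s².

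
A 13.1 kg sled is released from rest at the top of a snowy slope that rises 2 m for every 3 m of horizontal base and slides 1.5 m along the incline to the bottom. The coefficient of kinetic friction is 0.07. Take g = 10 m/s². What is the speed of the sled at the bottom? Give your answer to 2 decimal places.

3.86 m/s

The weight component along the incline is mg sin 33.69° = 72.666 N and the normal force is N = mg cos 33.69° = 108.999 N.
Friction up the slope is f = μN = 0.07 × 108.999 = 7.630 N, so the net downslope force is 72.666 − 7.630 = 65.036 N and a = 65.036 / 13.1 = 4.9646 m/s².
Starting from rest over a distance of 1.5 m, v² = 2aL = 2 × 4.9646 × 1.5 = 14.8938, so v = 3.8592 m/s.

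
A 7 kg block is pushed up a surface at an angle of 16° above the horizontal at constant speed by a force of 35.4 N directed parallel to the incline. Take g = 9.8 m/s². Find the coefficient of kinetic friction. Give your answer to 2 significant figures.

At constant speed ΣF = 0 along the incline. The applied 35.4 N acts up the slope; the weight component mg sin 16° = 18.909 N and kinetic friction μN both act down the slope.
So 35.4 = 18.909 + μ × 65.943, giving μ = (35.4 − 18.909) / 65.943 = 0.2501.

0.25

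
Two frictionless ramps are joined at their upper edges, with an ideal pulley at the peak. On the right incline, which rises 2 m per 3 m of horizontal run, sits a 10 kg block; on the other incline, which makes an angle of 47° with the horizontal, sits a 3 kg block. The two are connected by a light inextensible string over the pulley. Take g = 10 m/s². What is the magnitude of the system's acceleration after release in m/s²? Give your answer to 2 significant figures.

2.6 m/s²

Resolve each weight along its own incline: the 10 kg mass has component 10 × 10 × sin 33.69° = 55.470 N down its slope, and the 3 kg mass has 3 × 10 × sin 47° = 21.941 N down its slope.
The 10 kg side's 55.470 N exceeds the other side's 21.941 N, so that mass slides down and the 3 kg mass slides up. Taking that direction as positive, Newton's second law for the whole system gives 55.470 − 21.941 = (10 + 3) a, so a = 33.529 / 13 = 2.5792 m/s².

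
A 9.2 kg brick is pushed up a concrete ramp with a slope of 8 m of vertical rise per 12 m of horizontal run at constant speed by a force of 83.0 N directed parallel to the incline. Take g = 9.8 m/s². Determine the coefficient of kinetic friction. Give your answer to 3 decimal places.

At constant speed ΣF = 0 along the incline. The applied 83.0 N acts up the slope; the weight component mg sin 33.69° = 50.012 N and kinetic friction μN both act down the slope.
So 83.0 = 50.012 + μ × 75.018, giving μ = (83.0 − 50.012) / 75.018 = 0.4397.

0.440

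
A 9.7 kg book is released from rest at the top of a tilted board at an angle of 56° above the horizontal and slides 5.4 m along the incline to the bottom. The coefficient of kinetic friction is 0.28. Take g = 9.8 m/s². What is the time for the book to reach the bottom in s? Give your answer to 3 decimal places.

The weight component along the incline is mg sin 56° = 78.808 N and the normal force is N = mg cos 56° = 53.157 N.
Friction up the slope is f = μN = 0.28 × 53.157 = 14.884 N, so the net downslope force is 78.808 − 14.884 = 63.924 N and a = 63.924 / 9.7 = 6.5901 m/s².
Starting from rest, L = ½at², so t = √(2L/a) = √(2 × 5.4 / 6.5901) = 1.2802 s.

1.280 s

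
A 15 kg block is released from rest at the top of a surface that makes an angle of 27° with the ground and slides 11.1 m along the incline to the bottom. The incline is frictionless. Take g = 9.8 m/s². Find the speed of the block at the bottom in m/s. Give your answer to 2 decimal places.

9.94 m/s

The weight component along the incline is mg sin 27° = 66.737 N and the normal force is N = mg cos 27° = 130.978 N.
With no friction, a = g sin 27° = 4.4491 m/s².
Starting from rest over a distance of 11.1 m, v² = 2aL = 2 × 4.4491 × 11.1 = 98.7700, so v = 9.9383 m/s.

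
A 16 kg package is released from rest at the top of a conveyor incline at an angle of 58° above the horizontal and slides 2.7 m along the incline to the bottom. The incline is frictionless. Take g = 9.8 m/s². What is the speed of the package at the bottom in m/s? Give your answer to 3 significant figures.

The weight component along the incline is mg sin 58° = 132.974 N and the normal force is N = mg cos 58° = 83.091 N.
With no friction, a = g sin 58° = 8.3109 m/s².
Starting from rest over a distance of 2.7 m, v² = 2aL = 2 × 8.3109 × 2.7 = 44.8789, so v = 6.6992 m/s.

6.70 m/s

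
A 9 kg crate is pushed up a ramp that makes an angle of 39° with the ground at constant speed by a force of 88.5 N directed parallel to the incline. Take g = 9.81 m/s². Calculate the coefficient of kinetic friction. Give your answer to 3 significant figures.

At constant speed ΣF = 0 along the incline. The applied 88.5 N acts up the slope; the weight component mg sin 39° = 55.563 N and kinetic friction μN both act down the slope.
So 88.5 = 55.563 + μ × 68.614, giving μ = (88.5 − 55.563) / 68.614 = 0.4800.

0.480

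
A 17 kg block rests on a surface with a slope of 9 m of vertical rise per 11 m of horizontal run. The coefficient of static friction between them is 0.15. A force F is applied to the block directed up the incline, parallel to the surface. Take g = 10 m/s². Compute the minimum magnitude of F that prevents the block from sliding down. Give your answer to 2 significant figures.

The normal force is N = mg cos 39.29° = 131.573 N. With F at its minimum the block is on the verge of sliding down, so static friction is at its maximum μ_s N = 0.15 × 131.573 = 19.736 N and acts up the slope.
Equilibrium along the incline: F + μ_s N = mg sin 39.29°, so F = 107.650 − 19.736 = 87.914 N.

88 N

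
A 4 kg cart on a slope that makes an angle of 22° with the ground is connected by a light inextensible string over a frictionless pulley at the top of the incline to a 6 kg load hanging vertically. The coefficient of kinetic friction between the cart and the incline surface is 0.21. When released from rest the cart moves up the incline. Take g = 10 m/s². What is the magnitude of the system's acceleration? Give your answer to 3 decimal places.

3.723 m/s²

For the cart on the incline: the weight component along the slope is m₁g sin 22° = 4 × 10 × 0.3746 = 14.984 N and the normal force is N = m₁g cos 22° = 37.087 N.
Kinetic friction opposes the cart's motion up the incline: f = μN = 0.21 × 37.087 = 7.788 N acting down the slope.
Newton's second law for the cart (up-slope positive): T − 14.984 − 7.788 = 4 a. For the hanging load (downward positive): 6 × 10 − T = 6 a.
Adding the two equations eliminates T: 37.228 = 10 a, so a = 3.7228 m/s².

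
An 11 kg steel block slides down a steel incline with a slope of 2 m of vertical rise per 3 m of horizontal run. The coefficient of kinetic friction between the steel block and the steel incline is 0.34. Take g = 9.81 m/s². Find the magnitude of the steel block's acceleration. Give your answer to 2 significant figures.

2.7 m/s²

Resolving the weight along the incline: the component pulling the steel block down the slope is mg sin 33.69° = 11 × 9.81 × 0.5547 = 59.858 N, and the normal force is N = mg cos 33.69° = 11 × 9.81 × 0.8321 = 89.792 N.
Kinetic friction acts up the slope with magnitude f = μN = 0.34 × 89.792 = 30.529 N.
Net force along the incline is 59.858 − 30.529 = 29.329 N, so a = 29.329 / 11 = 2.6663 m/s².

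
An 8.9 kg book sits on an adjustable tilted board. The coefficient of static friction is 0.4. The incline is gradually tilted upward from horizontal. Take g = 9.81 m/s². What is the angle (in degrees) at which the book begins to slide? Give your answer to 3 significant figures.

21.8°

At the threshold of sliding, static friction is at its maximum μ_s N and exactly balances the weight component along the incline: mg sin θ = μ_s mg cos θ.
Hence tan θ = μ_s = 0.4, so θ = arctan(0.4) = 21.8014°.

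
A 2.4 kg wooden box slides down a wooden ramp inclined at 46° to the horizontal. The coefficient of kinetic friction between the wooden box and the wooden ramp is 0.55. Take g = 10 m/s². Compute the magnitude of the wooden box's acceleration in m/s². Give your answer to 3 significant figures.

3.37 m/s²

Resolving the weight along the incline: the component pulling the wooden box down the slope is mg sin 46° = 2.4 × 10 × 0.7193 = 17.263 N, and the normal force is N = mg cos 46° = 2.4 × 10 × 0.6947 = 16.673 N.
Kinetic friction acts up the slope with magnitude f = μN = 0.55 × 16.673 = 9.170 N.
Net force along the incline is 17.263 − 9.170 = 8.093 N, so a = 8.093 / 2.4 = 3.3721 m/s².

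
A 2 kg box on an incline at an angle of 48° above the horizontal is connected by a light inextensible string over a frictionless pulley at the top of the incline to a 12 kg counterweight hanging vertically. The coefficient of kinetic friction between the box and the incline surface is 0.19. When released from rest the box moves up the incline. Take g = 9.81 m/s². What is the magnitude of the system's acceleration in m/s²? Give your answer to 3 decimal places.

For the box on the incline: the weight component along the slope is m₁g sin 48° = 2 × 9.81 × 0.7431 = 14.580 N and the normal force is N = m₁g cos 48° = 13.128 N.
Kinetic friction opposes the box's motion up the incline: f = μN = 0.19 × 13.128 = 2.494 N acting down the slope.
Newton's second law for the box (up-slope positive): T − 14.580 − 2.494 = 2 a. For the hanging counterweight (downward positive): 12 × 9.81 − T = 12 a.
Adding the two equations eliminates T: 100.646 = 14 a, so a = 7.1890 m/s².

7.189 m/s²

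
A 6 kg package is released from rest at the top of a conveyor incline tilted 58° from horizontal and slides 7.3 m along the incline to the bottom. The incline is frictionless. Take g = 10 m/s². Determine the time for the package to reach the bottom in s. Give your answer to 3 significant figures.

1.31 s

The weight component along the incline is mg sin 58° = 50.883 N and the normal force is N = mg cos 58° = 31.795 N.
With no friction, a = g sin 58° = 8.4805 m/s².
Starting from rest, L = ½at², so t = √(2L/a) = √(2 × 7.3 / 8.4805) = 1.3121 s.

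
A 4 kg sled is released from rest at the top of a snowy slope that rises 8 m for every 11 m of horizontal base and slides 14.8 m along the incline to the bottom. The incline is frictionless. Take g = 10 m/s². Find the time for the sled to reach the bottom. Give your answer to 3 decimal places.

2.243 s

The weight component along the incline is mg sin 36.03° = 23.527 N and the normal force is N = mg cos 36.03° = 32.349 N.
With no friction, a = g sin 36.03° = 5.8817 m/s².
Starting from rest, L = ½at², so t = √(2L/a) = √(2 × 14.8 / 5.8817) = 2.2433 s.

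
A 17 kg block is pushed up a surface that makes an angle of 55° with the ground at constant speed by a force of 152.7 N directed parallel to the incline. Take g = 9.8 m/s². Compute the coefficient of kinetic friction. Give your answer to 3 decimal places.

At constant speed ΣF = 0 along the incline. The applied 152.7 N acts up the slope; the weight component mg sin 55° = 136.471 N and kinetic friction μN both act down the slope.
So 152.7 = 136.471 + μ × 95.558, giving μ = (152.7 − 136.471) / 95.558 = 0.1698.

0.170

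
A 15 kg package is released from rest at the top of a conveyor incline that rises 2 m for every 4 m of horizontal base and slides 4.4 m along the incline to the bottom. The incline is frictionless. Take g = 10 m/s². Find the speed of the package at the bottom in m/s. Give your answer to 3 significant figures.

The weight component along the incline is mg sin 26.57° = 67.082 N and the normal force is N = mg cos 26.57° = 134.164 N.
With no friction, a = g sin 26.57° = 4.4721 m/s².
Starting from rest over a distance of 4.4 m, v² = 2aL = 2 × 4.4721 × 4.4 = 39.3545, so v = 6.2733 m/s.

6.27 m/s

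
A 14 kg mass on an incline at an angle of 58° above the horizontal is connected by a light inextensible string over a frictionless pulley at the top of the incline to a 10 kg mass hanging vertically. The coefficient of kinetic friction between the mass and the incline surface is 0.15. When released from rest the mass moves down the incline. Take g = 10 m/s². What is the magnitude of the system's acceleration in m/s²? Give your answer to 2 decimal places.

0.32 m/s²

For the mass on the incline: the weight component along the slope is m₁g sin 58° = 14 × 10 × 0.8480 = 118.720 N and the normal force is N = m₁g cos 58° = 74.189 N.
Kinetic friction opposes the mass's motion down the incline: f = μN = 0.15 × 74.189 = 11.128 N acting up the slope.
Newton's second law for the mass (down-slope positive): 118.720 − 11.128 − T = 14 a. For the hanging mass (upward positive): T − 10 × 10 = 10 a.
Adding the two equations eliminates T: 7.592 = 24 a, so a = 0.3163 m/s².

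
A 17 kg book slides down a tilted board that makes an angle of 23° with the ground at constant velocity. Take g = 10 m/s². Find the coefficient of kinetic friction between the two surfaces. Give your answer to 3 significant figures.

At constant velocity the net force along the incline is zero: mg sin 23° = μ mg cos 23°.
So μ = tan 23° = 0.3907 / 0.9205 = 0.4244.

0.424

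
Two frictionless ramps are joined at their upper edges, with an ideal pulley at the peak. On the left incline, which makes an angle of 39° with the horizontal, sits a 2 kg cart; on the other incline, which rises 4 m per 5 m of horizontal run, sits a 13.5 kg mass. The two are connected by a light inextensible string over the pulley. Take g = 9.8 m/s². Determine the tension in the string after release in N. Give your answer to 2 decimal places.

Resolve each weight along its own incline: the 2 kg mass has component 2 × 9.8 × sin 39° = 12.335 N down its slope, and the 13.5 kg mass has 13.5 × 9.8 × sin 38.66° = 82.647 N down its slope.
The 13.5 kg side's 82.647 N exceeds the other side's 12.335 N, so that mass slides down and the 2 kg mass slides up. Taking that direction as positive, Newton's second law for the whole system gives 82.647 − 12.335 = (2 + 13.5) a, so a = 70.312 / 15.5 = 4.5363 m/s².
For the 2 kg mass (up-slope positive): T − 12.335 = 2 × 4.5363, so T = 21.408 N.

21.41 N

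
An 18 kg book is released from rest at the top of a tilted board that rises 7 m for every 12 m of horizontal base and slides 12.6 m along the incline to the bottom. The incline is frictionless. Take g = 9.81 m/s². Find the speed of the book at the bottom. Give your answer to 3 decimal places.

11.161 m/s

The weight component along the incline is mg sin 30.26° = 88.974 N and the normal force is N = mg cos 30.26° = 152.526 N.
With no friction, a = g sin 30.26° = 4.9430 m/s².
Starting from rest over a distance of 12.6 m, v² = 2aL = 2 × 4.9430 × 12.6 = 124.5636, so v = 11.1608 m/s.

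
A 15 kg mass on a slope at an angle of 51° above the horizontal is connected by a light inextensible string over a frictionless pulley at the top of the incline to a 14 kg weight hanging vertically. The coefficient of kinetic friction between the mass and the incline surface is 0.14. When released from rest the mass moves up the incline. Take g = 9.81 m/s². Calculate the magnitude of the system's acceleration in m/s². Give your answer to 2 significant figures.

0.35 m/s²

For the mass on the incline: the weight component along the slope is m₁g sin 51° = 15 × 9.81 × 0.7771 = 114.350 N and the normal force is N = m₁g cos 51° = 92.604 N.
Kinetic friction opposes the mass's motion up the incline: f = μN = 0.14 × 92.604 = 12.965 N acting down the slope.
Newton's second law for the mass (up-slope positive): T − 114.350 − 12.965 = 15 a. For the hanging weight (downward positive): 14 × 9.81 − T = 14 a.
Adding the two equations eliminates T: 10.025 = 29 a, so a = 0.3457 m/s².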